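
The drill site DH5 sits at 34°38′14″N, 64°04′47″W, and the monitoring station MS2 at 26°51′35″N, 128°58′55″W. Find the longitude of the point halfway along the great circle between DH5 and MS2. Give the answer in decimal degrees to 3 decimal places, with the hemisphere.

DH5: φ = +34.63722°, λ = -64.07972°
MS2: φ = +26.85972°, λ = -128.98194°
Bx = cos φ₂ cos Δλ = 0.378403,  By = cos φ₂ sin Δλ = -0.807887
φₘ = atan2(sin φ₁ + sin φ₂, √((cos φ₁ + Bx)² + By²)) = 35.17435°
λₘ = λ₁ + atan2(By, cos φ₁ + Bx) = -98.00381°

98.004°W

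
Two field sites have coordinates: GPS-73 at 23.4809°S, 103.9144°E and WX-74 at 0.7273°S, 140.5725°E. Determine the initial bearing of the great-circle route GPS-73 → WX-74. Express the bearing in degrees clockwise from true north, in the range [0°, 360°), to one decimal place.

62.7°

Δλ = 36.6581°
y = sin Δλ · cos φ₂ = 0.596991
x = cos φ₁ sin φ₂ − sin φ₁ cos φ₂ cos Δλ = 0.307968
θ = atan2(y, x) = 62.7123° → 62.7123° (mod 360°)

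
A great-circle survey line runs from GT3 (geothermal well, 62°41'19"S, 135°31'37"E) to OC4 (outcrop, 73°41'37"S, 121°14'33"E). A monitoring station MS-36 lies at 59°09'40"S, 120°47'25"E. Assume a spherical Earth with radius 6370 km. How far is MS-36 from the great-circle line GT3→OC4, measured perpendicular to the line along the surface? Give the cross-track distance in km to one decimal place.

GT3: φ = -62.68861°, λ = +135.52694°
OC4: φ = -73.69361°, λ = +121.24250°
MS-36: φ = -59.16111°, λ = +120.79028°
δ₁₃ = central angle GT3→MS-36 = 0.138904 rad  (haversine)
θ₁₃ = bearing GT3→MS-36 = 289.643°,  θ₁₂ = bearing GT3→OC4 = 199.229°
dₓₜ = R·arcsin(sin δ₁₃ · sin(θ₁₃ − θ₁₂)) = 6370·arcsin(0.13846·sin(90.414°)) = 884.796 km
|dₓₜ| = 884.796 km

884.8 km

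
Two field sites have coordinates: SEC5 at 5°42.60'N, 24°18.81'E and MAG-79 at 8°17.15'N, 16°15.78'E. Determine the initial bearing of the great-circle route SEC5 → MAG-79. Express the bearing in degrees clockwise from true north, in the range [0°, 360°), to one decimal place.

288.3°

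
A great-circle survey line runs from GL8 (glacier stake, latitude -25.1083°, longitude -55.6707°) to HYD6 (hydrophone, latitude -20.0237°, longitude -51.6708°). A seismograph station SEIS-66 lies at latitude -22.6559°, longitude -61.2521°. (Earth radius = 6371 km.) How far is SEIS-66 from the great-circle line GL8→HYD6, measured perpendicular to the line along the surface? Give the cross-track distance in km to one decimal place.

615.1 km

δ₁₃ = central angle GL8→SEIS-66 = 0.098809 rad  (haversine)
θ₁₃ = bearing GL8→SEIS-66 = 294.515°,  θ₁₂ = bearing GL8→HYD6 = 36.785°
dₓₜ = R·arcsin(sin δ₁₃ · sin(θ₁₃ − θ₁₂)) = 6371·arcsin(0.09865·sin(257.731°)) = -615.086 km
|dₓₜ| = 615.086 km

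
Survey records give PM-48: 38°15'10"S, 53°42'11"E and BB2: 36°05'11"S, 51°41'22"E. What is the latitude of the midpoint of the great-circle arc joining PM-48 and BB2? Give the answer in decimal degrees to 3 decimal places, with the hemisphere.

PM-48: φ = -38.25278°, λ = +53.70306°
BB2: φ = -36.08639°, λ = +51.68944°
Bx = cos φ₂ cos Δλ = 0.807631,  By = cos φ₂ sin Δλ = -0.028395
φₘ = atan2(sin φ₁ + sin φ₂, √((cos φ₁ + Bx)² + By²)) = -37.17384°
λₘ = λ₁ + atan2(By, cos φ₁ + Bx) = 52.68182°

37.174°S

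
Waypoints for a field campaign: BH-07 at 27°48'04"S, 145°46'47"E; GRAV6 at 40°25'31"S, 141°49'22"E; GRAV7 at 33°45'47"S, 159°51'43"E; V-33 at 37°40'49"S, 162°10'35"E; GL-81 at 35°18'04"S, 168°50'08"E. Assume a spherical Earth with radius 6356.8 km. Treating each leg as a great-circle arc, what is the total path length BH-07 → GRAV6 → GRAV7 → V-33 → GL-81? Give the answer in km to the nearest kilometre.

BH-07: φ = -27.80111°, λ = +145.77972°
GRAV6: φ = -40.42528°, λ = +141.82278°
GRAV7: φ = -33.76306°, λ = +159.86194°
V-33: φ = -37.68028°, λ = +162.17639°
GL-81: φ = -35.30111°, λ = +168.83556°
BH-07→GRAV6: c = 0.227561 rad, d = 1446.56 km
GRAV6→GRAV7: c = 0.276052 rad, d = 1754.81 km
GRAV7→V-33: c = 0.075820 rad, d = 481.97 km
V-33→GL-81: c = 0.102217 rad, d = 649.77 km
Total = 1446.56 + 1754.81 + 481.97 + 649.77 = 4333.11 km

4333 km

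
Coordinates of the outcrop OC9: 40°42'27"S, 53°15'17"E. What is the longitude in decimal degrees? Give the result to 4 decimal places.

53° + 15′/60 + 17″/3600 = 53 + 0.25000 + 0.00472 = 53.2547°

53.2547°E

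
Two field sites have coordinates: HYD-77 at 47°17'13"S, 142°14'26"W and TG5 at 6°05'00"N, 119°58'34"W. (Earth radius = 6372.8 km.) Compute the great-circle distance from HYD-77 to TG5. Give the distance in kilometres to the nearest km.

HYD-77: φ = -47.28694°, λ = -142.24056°
TG5: φ = +6.08333°, λ = -119.97611°
Δφ = 53.3703°,  Δλ = 22.2644°
a = sin²(Δφ/2) + cos φ₁ cos φ₂ sin²(Δλ/2) = 0.226823
c = 2·arcsin(√a) = 0.992792 rad = 56.8828°
d = R·c = 6372.8 × 0.992792 = 6326.9 km

6327 km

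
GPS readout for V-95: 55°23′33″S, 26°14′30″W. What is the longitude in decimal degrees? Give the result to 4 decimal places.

26.2417°W

26° + 14′/60 + 30″/3600 = 26 + 0.23333 + 0.00833 = 26.2417°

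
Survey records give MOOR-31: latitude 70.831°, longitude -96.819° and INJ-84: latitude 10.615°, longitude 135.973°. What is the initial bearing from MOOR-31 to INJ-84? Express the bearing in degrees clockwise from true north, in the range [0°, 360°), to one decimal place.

308.5°

Δλ = -127.2080°
y = sin Δλ · cos φ₂ = -0.782816
x = cos φ₁ sin φ₂ − sin φ₁ cos φ₂ cos Δλ = 0.621893
θ = atan2(y, x) = -51.5353° → 308.4647° (mod 360°)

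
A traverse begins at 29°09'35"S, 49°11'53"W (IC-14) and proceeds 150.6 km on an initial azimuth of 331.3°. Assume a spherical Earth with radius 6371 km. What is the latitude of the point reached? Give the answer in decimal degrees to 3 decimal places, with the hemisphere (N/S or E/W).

IC-14: φ = -29.15972°, λ = -49.19806°
δ = d/R = 150.6/6371 = 0.023638 rad
φ₂ = arcsin(sin φ₁ cos δ + cos φ₁ sin δ cos θ)
   = arcsin(-0.48725·0.99972 + 0.87326·0.02364·0.87715) = -27.96972°
λ₂ = λ₁ + atan2(sin θ sin δ cos φ₁, cos δ − sin φ₁ sin φ₂) = -49.93443°

27.970°S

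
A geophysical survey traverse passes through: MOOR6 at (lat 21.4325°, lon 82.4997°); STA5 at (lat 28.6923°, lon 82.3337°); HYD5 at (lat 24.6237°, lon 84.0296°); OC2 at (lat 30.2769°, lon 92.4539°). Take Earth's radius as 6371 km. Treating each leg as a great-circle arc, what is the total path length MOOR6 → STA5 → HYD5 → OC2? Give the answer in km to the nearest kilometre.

2332 km

MOOR6→STA5: c = 0.126735 rad, d = 807.43 km
STA5→HYD5: c = 0.075774 rad, d = 482.76 km
HYD5→OC2: c = 0.163487 rad, d = 1041.58 km
Total = 807.43 + 482.76 + 1041.58 = 2331.76 km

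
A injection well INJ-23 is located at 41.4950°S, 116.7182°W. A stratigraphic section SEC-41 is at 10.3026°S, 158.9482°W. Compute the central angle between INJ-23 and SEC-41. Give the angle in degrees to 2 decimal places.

Δφ = 31.1924°,  Δλ = -42.2300°
a = sin²(Δφ/2) + cos φ₁ cos φ₂ sin²(Δλ/2) = 0.167919
c = 2·arcsin(√a) = 0.844423 rad = 48.3819°

48.38°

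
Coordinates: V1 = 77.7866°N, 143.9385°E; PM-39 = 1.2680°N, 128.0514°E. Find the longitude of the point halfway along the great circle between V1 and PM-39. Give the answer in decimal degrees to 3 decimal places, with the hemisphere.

130.807°E

Bx = cos φ₂ cos Δλ = 0.961567,  By = cos φ₂ sin Δλ = -0.273676
φₘ = atan2(sin φ₁ + sin φ₂, √((cos φ₁ + Bx)² + By²)) = 39.68311°
λₘ = λ₁ + atan2(By, cos φ₁ + Bx) = 130.80691°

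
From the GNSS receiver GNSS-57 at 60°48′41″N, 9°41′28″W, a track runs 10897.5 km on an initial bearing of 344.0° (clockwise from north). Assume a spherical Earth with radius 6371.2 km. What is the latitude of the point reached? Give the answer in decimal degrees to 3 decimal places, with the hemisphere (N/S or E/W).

GNSS-57: φ = +60.81139°, λ = -9.69111°
δ = d/R = 10897.5/6371.2 = 1.710431 rad
φ₂ = arcsin(sin φ₁ cos δ + cos φ₁ sin δ cos θ)
   = arcsin(0.87302·-0.13918 + 0.48769·0.99027·0.96126) = 20.04286°
λ₂ = λ₁ + atan2(sin θ sin δ cos φ₁, cos δ − sin φ₁ sin φ₂) = -172.80014°

20.043°N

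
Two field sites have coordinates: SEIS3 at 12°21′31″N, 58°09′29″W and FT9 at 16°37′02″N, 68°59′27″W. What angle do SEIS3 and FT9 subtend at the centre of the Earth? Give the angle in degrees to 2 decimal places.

11.32°

SEIS3: φ = +12.35861°, λ = -58.15806°
FT9: φ = +16.61722°, λ = -68.99083°
Δφ = 4.2586°,  Δλ = -10.8328°
a = sin²(Δφ/2) + cos φ₁ cos φ₂ sin²(Δλ/2) = 0.009721
c = 2·arcsin(√a) = 0.197507 rad = 11.3163°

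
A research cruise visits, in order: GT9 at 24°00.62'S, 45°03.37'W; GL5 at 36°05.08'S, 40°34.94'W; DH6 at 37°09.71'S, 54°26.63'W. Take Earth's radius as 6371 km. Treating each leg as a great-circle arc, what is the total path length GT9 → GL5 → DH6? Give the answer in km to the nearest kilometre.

2651 km

GT9: φ = -24.01033°, λ = -45.05617°
GL5: φ = -36.08467°, λ = -40.58233°
DH6: φ = -37.16183°, λ = -54.44383°
GT9→GL5: c = 0.221233 rad, d = 1409.47 km
GL5→DH6: c = 0.194898 rad, d = 1241.70 km
Total = 1409.47 + 1241.70 = 2651.17 km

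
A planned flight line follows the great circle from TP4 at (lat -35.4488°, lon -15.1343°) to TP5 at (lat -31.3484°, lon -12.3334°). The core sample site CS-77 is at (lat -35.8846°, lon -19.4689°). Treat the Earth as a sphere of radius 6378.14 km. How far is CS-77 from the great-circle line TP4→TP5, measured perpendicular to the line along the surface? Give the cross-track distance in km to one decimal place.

δ₁₃ = central angle TP4→CS-77 = 0.061926 rad  (haversine)
θ₁₃ = bearing TP4→CS-77 = 261.685°,  θ₁₂ = bearing TP4→TP5 = 30.477°
dₓₜ = R·arcsin(sin δ₁₃ · sin(θ₁₃ − θ₁₂)) = 6378.14·arcsin(0.06189·sin(231.208°)) = -307.773 km
|dₓₜ| = 307.773 km

307.8 km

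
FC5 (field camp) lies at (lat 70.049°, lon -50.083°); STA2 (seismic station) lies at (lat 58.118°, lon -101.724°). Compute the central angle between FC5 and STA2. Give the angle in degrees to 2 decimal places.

Δφ = -11.9310°,  Δλ = -51.6410°
a = sin²(Δφ/2) + cos φ₁ cos φ₂ sin²(Δλ/2) = 0.044990
c = 2·arcsin(√a) = 0.427466 rad = 24.4920°

24.49°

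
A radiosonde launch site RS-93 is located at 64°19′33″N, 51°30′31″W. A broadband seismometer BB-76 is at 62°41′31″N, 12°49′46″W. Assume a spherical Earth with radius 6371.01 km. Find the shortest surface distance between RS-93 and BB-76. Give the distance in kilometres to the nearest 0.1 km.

1897.0 km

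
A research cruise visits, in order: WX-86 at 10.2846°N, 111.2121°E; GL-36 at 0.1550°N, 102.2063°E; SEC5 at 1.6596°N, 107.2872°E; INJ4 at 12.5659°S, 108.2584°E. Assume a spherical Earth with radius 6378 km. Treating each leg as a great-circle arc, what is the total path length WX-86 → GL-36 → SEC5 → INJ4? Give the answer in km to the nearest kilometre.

3682 km

WX-86→GL-36: c = 0.235991 rad, d = 1505.15 km
GL-36→SEC5: c = 0.092472 rad, d = 589.79 km
SEC5→INJ4: c = 0.248852 rad, d = 1587.18 km
Total = 1505.15 + 589.79 + 1587.18 = 3682.11 km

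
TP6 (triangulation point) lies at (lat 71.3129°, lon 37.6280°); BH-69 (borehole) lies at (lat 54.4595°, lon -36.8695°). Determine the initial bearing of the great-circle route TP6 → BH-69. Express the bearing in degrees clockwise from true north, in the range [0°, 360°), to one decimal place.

Δλ = -74.4975°
y = sin Δλ · cos φ₂ = -0.560131
x = cos φ₁ sin φ₂ − sin φ₁ cos φ₂ cos Δλ = 0.113537
θ = atan2(y, x) = -78.5415° → 281.4585° (mod 360°)

281.5°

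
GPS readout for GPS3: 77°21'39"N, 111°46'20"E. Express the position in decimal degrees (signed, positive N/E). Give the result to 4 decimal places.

lat: 77.3608° N → +77.3608°
lon: 111.7722° E → +111.7722°

+77.3608°, +111.7722°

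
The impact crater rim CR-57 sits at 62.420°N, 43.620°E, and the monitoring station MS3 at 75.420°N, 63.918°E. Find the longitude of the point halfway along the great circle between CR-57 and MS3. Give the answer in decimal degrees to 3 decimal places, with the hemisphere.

Bx = cos φ₂ cos Δλ = 0.236099,  By = cos φ₂ sin Δλ = 0.087326
φₘ = atan2(sin φ₁ + sin φ₂, √((cos φ₁ + Bx)² + By²)) = 69.19490°
λₘ = λ₁ + atan2(By, cos φ₁ + Bx) = 50.74023°

50.740°E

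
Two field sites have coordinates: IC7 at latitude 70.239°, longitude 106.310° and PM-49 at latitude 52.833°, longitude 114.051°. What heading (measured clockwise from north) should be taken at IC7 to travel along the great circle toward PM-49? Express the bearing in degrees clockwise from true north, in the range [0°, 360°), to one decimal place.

164.5°

Δλ = 7.7410°
y = sin Δλ · cos φ₂ = 0.081375
x = cos φ₁ sin φ₂ − sin φ₁ cos φ₂ cos Δλ = -0.293959
θ = atan2(y, x) = 164.5267° → 164.5267° (mod 360°)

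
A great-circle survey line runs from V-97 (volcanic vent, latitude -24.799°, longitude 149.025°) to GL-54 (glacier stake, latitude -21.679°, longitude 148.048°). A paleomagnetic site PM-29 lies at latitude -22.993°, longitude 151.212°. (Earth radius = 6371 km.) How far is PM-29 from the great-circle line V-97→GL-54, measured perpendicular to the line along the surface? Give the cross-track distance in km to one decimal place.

270.6 km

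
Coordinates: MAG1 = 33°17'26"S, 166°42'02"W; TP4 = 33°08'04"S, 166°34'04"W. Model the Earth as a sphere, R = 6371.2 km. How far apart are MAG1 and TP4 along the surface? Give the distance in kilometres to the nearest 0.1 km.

MAG1: φ = -33.29056°, λ = -166.70056°
TP4: φ = -33.13444°, λ = -166.56778°
Δφ = 0.1561°,  Δλ = 0.1328°
a = sin²(Δφ/2) + cos φ₁ cos φ₂ sin²(Δλ/2) = 0.000003
c = 2·arcsin(√a) = 0.003344 rad = 0.1916°
d = R·c = 6371.2 × 0.003344 = 21.3 km

21.3 km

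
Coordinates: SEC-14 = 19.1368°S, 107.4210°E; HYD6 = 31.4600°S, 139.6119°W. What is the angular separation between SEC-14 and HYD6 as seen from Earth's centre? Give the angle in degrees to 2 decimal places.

Δφ = -12.3232°,  Δλ = 112.9671°
a = sin²(Δφ/2) + cos φ₁ cos φ₂ sin²(Δλ/2) = 0.571679
c = 2·arcsin(√a) = 1.714650 rad = 98.2422°

98.24°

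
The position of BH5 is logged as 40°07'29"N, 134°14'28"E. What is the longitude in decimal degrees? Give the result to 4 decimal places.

134.2411°E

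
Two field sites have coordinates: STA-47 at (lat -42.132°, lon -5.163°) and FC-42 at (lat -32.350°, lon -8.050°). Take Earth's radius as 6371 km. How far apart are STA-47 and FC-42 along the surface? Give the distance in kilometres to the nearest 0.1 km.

1117.1 km

Δφ = 9.7820°,  Δλ = -2.8870°
a = sin²(Δφ/2) + cos φ₁ cos φ₂ sin²(Δλ/2) = 0.007667
c = 2·arcsin(√a) = 0.175346 rad = 10.0466°
d = R·c = 6371 × 0.175346 = 1117.1 km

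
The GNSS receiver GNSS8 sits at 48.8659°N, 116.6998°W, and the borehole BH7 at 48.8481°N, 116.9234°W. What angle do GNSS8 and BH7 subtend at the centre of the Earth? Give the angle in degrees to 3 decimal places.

Δφ = -0.0178°,  Δλ = -0.2236°
a = sin²(Δφ/2) + cos φ₁ cos φ₂ sin²(Δλ/2) = 0.000002
c = 2·arcsin(√a) = 0.002586 rad = 0.1482°

0.148°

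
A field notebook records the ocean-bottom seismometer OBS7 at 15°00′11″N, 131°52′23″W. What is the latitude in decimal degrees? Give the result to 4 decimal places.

15° + 0′/60 + 11″/3600 = 15 + 0.00000 + 0.00306 = 15.0031°

15.0031°N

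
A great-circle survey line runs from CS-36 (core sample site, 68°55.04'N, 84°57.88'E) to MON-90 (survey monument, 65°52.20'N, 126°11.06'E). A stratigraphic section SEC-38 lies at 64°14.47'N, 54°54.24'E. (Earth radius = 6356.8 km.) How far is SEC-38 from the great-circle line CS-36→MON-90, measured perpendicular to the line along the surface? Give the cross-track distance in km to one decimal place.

40.5 km

CS-36: φ = +68.91733°, λ = +84.96467°
MON-90: φ = +65.87000°, λ = +126.18433°
SEC-38: φ = +64.24117°, λ = +54.90400°
δ₁₃ = central angle CS-36→SEC-38 = 0.221155 rad  (haversine)
θ₁₃ = bearing CS-36→SEC-38 = 262.934°,  θ₁₂ = bearing CS-36→MON-90 = 81.270°
dₓₜ = R·arcsin(sin δ₁₃ · sin(θ₁₃ − θ₁₂)) = 6356.8·arcsin(0.21936·sin(181.664°)) = -40.491 km
|dₓₜ| = 40.491 km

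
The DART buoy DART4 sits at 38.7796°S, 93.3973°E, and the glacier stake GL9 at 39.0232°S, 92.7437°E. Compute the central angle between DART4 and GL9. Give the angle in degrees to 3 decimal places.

Δφ = -0.2436°,  Δλ = -0.6536°
a = sin²(Δφ/2) + cos φ₁ cos φ₂ sin²(Δλ/2) = 0.000024
c = 2·arcsin(√a) = 0.009843 rad = 0.5640°

0.564°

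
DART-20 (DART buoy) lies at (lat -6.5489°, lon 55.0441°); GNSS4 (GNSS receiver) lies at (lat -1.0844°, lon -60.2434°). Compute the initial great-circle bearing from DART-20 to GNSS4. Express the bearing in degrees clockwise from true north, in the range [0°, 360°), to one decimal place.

265.7°

Δλ = -115.2875°
y = sin Δλ · cos φ₂ = -0.904014
x = cos φ₁ sin φ₂ − sin φ₁ cos φ₂ cos Δλ = -0.067511
θ = atan2(y, x) = -94.2709° → 265.7291° (mod 360°)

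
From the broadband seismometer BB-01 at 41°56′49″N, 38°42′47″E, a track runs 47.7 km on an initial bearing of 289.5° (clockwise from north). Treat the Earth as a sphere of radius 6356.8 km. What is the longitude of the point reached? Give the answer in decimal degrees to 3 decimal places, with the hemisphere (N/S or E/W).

BB-01: φ = +41.94694°, λ = +38.71306°
δ = d/R = 47.7/6356.8 = 0.007504 rad
φ₂ = arcsin(sin φ₁ cos δ + cos φ₁ sin δ cos θ)
   = arcsin(0.66844·0.99997 + 0.74376·0.00750·0.33381) = 42.08917°
λ₂ = λ₁ + atan2(sin θ sin δ cos φ₁, cos δ − sin φ₁ sin φ₂) = 38.16694°

38.167°E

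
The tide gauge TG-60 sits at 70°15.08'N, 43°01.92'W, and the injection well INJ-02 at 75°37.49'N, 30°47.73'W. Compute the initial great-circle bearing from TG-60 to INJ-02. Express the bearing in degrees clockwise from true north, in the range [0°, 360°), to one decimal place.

28.0°

TG-60: φ = +70.25133°, λ = -43.03200°
INJ-02: φ = +75.62483°, λ = -30.79550°
Δλ = 12.2365°
y = sin Δλ · cos φ₂ = 0.052620
x = cos φ₁ sin φ₂ − sin φ₁ cos φ₂ cos Δλ = 0.098957
θ = atan2(y, x) = 28.0018° → 28.0018° (mod 360°)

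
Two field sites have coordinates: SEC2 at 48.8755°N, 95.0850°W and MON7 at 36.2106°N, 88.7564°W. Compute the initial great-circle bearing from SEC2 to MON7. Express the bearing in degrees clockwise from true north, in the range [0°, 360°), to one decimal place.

157.6°

Δλ = 6.3286°
y = sin Δλ · cos φ₂ = 0.088940
x = cos φ₁ sin φ₂ − sin φ₁ cos φ₂ cos Δλ = -0.215545
θ = atan2(y, x) = 157.5776° → 157.5776° (mod 360°)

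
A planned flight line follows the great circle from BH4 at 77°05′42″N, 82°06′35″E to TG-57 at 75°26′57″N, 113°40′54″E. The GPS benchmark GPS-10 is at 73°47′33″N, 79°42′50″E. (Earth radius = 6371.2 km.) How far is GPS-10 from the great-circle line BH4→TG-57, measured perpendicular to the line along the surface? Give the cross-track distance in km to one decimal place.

360.9 km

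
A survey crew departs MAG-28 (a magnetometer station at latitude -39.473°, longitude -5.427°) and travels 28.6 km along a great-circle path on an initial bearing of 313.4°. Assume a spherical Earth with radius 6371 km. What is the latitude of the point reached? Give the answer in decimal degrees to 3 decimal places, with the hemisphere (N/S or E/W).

39.296°S

δ = d/R = 28.6/6371 = 0.004489 rad
φ₂ = arcsin(sin φ₁ cos δ + cos φ₁ sin δ cos θ)
   = arcsin(-0.63571·0.99999 + 0.77192·0.00449·0.68709) = -39.29603°
λ₂ = λ₁ + atan2(sin θ sin δ cos φ₁, cos δ − sin φ₁ sin φ₂) = -5.66848°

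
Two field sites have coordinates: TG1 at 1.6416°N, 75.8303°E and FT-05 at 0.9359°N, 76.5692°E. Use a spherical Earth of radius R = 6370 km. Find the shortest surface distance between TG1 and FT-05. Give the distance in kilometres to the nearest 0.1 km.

Δφ = -0.7057°,  Δλ = 0.7389°
a = sin²(Δφ/2) + cos φ₁ cos φ₂ sin²(Δλ/2) = 0.000079
c = 2·arcsin(√a) = 0.017831 rad = 1.0216°
d = R·c = 6370 × 0.017831 = 113.6 km

113.6 km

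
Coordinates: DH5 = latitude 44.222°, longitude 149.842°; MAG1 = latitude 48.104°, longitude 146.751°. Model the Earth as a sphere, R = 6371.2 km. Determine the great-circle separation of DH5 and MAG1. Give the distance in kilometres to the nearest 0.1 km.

492.9 km

Δφ = 3.8820°,  Δλ = -3.0910°
a = sin²(Δφ/2) + cos φ₁ cos φ₂ sin²(Δλ/2) = 0.001495
c = 2·arcsin(√a) = 0.077358 rad = 4.4323°
d = R·c = 6371.2 × 0.077358 = 492.9 km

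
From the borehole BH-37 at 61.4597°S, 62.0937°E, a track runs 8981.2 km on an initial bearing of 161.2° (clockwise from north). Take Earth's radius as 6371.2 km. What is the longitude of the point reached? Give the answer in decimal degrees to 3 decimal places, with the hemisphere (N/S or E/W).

δ = d/R = 8981.2/6371.2 = 1.409656 rad
φ₂ = arcsin(sin φ₁ cos δ + cos φ₁ sin δ cos θ)
   = arcsin(-0.87848·0.16044 + 0.47778·0.98704·-0.94665) = -35.97092°
λ₂ = λ₁ + atan2(sin θ sin δ cos φ₁, cos δ − sin φ₁ sin φ₂) = -141.04990°

141.050°W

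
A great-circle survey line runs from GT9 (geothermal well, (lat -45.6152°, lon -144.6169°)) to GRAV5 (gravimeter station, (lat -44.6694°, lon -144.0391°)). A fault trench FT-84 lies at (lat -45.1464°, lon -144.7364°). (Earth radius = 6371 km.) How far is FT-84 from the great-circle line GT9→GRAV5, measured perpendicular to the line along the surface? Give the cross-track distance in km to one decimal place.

29.4 km

δ₁₃ = central angle GT9→FT-84 = 0.008312 rad  (haversine)
θ₁₃ = bearing GT9→FT-84 = 349.807°,  θ₁₂ = bearing GT9→GRAV5 = 23.517°
dₓₜ = R·arcsin(sin δ₁₃ · sin(θ₁₃ − θ₁₂)) = 6371·arcsin(0.00831·sin(326.290°)) = -29.391 km
|dₓₜ| = 29.391 km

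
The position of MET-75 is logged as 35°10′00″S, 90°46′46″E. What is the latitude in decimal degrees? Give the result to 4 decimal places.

35° + 10′/60 + 0″/3600 = 35 + 0.16667 + 0.00000 = 35.1667°

35.1667°S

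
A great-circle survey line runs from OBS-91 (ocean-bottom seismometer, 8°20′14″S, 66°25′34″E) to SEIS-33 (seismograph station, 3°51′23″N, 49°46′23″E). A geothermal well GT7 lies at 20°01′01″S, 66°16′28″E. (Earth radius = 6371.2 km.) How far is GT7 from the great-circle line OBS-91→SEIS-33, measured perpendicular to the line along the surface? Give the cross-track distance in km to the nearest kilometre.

1062 km

OBS-91: φ = -8.33722°, λ = +66.42611°
SEIS-33: φ = +3.85639°, λ = +49.77306°
GT7: φ = -20.01694°, λ = +66.27444°
δ₁₃ = central angle OBS-91→GT7 = 0.203866 rad  (haversine)
θ₁₃ = bearing OBS-91→GT7 = 180.704°,  θ₁₂ = bearing OBS-91→SEIS-33 = 305.659°
dₓₜ = R·arcsin(sin δ₁₃ · sin(θ₁₃ − θ₁₂)) = 6371.2·arcsin(0.20246·sin(-124.955°)) = -1062.111 km
|dₓₜ| = 1062.111 km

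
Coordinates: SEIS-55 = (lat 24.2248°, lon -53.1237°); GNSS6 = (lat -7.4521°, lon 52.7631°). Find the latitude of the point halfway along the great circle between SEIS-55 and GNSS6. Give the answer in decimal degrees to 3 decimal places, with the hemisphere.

Bx = cos φ₂ cos Δλ = -0.271426,  By = cos φ₂ sin Δλ = 0.953681
φₘ = atan2(sin φ₁ + sin φ₂, √((cos φ₁ + Bx)² + By²)) = 13.72685°
λₘ = λ₁ + atan2(By, cos φ₁ + Bx) = 2.98995°

13.727°N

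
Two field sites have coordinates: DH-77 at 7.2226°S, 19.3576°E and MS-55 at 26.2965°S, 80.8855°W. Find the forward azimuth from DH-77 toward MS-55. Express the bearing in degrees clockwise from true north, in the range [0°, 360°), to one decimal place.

242.5°

Δλ = -100.2431°
y = sin Δλ · cos φ₂ = -0.882225
x = cos φ₁ sin φ₂ − sin φ₁ cos φ₂ cos Δλ = -0.459545
θ = atan2(y, x) = -117.5147° → 242.4853° (mod 360°)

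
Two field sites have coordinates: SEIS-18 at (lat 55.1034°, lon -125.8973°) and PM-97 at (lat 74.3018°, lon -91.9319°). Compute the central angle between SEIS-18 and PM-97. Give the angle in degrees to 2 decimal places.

Δφ = 19.1984°,  Δλ = 33.9654°
a = sin²(Δφ/2) + cos φ₁ cos φ₂ sin²(Δλ/2) = 0.041013
c = 2·arcsin(√a) = 0.407854 rad = 23.3683°

23.37°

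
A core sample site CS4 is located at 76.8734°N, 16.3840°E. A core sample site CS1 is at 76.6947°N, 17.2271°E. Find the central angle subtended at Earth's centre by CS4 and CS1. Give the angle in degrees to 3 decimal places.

Δφ = -0.1787°,  Δλ = 0.8431°
a = sin²(Δφ/2) + cos φ₁ cos φ₂ sin²(Δλ/2) = 0.000005
c = 2·arcsin(√a) = 0.004587 rad = 0.2628°

0.263°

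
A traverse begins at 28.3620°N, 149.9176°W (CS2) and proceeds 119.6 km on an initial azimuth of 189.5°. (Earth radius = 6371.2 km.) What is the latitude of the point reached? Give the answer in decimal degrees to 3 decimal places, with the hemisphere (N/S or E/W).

27.301°N

δ = d/R = 119.6/6371.2 = 0.018772 rad
φ₂ = arcsin(sin φ₁ cos δ + cos φ₁ sin δ cos θ)
   = arcsin(0.47504·0.99982 + 0.87996·0.01877·-0.98629) = 27.30105°
λ₂ = λ₁ + atan2(sin θ sin δ cos φ₁, cos δ − sin φ₁ sin φ₂) = -150.11736°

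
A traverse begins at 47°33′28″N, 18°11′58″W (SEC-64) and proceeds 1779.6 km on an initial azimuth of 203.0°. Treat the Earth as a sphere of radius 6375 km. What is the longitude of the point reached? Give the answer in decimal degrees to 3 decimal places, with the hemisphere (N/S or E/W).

25.539°W

SEC-64: φ = +47.55778°, λ = -18.19944°
δ = d/R = 1779.6/6375 = 0.279153 rad
φ₂ = arcsin(sin φ₁ cos δ + cos φ₁ sin δ cos θ)
   = arcsin(0.73796·0.96129 + 0.67485·0.27554·-0.92050) = 32.56289°
λ₂ = λ₁ + atan2(sin θ sin δ cos φ₁, cos δ − sin φ₁ sin φ₂) = -25.53868°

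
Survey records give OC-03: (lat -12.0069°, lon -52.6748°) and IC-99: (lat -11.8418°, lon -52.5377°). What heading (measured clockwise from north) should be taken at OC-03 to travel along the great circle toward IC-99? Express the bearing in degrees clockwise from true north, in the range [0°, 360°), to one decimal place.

39.1°

Δλ = 0.1371°
y = sin Δλ · cos φ₂ = 0.002342
x = cos φ₁ sin φ₂ − sin φ₁ cos φ₂ cos Δλ = 0.002881
θ = atan2(y, x) = 39.1076° → 39.1076° (mod 360°)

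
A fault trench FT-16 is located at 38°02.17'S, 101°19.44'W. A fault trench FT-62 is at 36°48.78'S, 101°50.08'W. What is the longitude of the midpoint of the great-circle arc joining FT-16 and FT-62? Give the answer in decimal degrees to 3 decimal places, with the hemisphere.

FT-16: φ = -38.03617°, λ = -101.32400°
FT-62: φ = -36.81300°, λ = -101.83467°
Bx = cos φ₂ cos Δλ = 0.800564,  By = cos φ₂ sin Δλ = -0.007135
φₘ = atan2(sin φ₁ + sin φ₂, √((cos φ₁ + Bx)² + By²)) = -37.42486°
λₘ = λ₁ + atan2(By, cos φ₁ + Bx) = -101.58142°

101.581°W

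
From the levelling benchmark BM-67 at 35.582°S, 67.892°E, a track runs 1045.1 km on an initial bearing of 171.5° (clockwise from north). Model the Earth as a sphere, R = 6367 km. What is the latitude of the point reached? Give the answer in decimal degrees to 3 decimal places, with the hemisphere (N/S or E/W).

δ = d/R = 1045.1/6367 = 0.164143 rad
φ₂ = arcsin(sin φ₁ cos δ + cos φ₁ sin δ cos θ)
   = arcsin(-0.58187·0.98656 + 0.81328·0.16341·-0.98902) = -44.86858°
λ₂ = λ₁ + atan2(sin θ sin δ cos φ₁, cos δ − sin φ₁ sin φ₂) = 69.84499°

44.869°S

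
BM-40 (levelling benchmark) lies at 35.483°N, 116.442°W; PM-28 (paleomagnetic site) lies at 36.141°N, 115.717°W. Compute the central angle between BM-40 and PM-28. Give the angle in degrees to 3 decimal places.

0.882°

Δφ = 0.6580°,  Δλ = 0.7250°
a = sin²(Δφ/2) + cos φ₁ cos φ₂ sin²(Δλ/2) = 0.000059
c = 2·arcsin(√a) = 0.015401 rad = 0.8824°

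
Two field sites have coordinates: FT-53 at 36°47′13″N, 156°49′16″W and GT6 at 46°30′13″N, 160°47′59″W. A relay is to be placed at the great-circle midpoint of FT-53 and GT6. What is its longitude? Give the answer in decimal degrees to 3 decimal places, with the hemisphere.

158.660°W

FT-53: φ = +36.78694°, λ = -156.82111°
GT6: φ = +46.50361°, λ = -160.79972°
Bx = cos φ₂ cos Δλ = 0.686650,  By = cos φ₂ sin Δλ = -0.047758
φₘ = atan2(sin φ₁ + sin φ₂, √((cos φ₁ + Bx)² + By²)) = 41.66233°
λₘ = λ₁ + atan2(By, cos φ₁ + Bx) = -158.66000°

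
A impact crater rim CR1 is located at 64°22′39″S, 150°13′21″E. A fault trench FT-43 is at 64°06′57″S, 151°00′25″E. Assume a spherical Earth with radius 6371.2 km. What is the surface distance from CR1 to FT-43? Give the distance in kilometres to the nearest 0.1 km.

47.8 km

CR1: φ = -64.37750°, λ = +150.22250°
FT-43: φ = -64.11583°, λ = +151.00694°
Δφ = 0.2617°,  Δλ = 0.7844°
a = sin²(Δφ/2) + cos φ₁ cos φ₂ sin²(Δλ/2) = 0.000014
c = 2·arcsin(√a) = 0.007500 rad = 0.4297°
d = R·c = 6371.2 × 0.007500 = 47.8 km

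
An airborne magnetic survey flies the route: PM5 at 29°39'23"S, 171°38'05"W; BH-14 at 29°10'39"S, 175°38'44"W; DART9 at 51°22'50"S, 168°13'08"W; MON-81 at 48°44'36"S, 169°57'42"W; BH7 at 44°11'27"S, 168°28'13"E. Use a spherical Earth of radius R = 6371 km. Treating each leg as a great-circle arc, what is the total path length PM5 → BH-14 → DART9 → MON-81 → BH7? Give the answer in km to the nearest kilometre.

4976 km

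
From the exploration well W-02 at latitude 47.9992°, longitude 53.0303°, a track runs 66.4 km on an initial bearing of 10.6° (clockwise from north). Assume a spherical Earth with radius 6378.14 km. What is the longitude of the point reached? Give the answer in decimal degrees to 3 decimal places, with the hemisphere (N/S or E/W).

δ = d/R = 66.4/6378.14 = 0.010411 rad
φ₂ = arcsin(sin φ₁ cos δ + cos φ₁ sin δ cos θ)
   = arcsin(0.74314·0.99995 + 0.66914·0.01041·0.98294) = 48.58538°
λ₂ = λ₁ + atan2(sin θ sin δ cos φ₁, cos δ − sin φ₁ sin φ₂) = 53.19617°

53.196°E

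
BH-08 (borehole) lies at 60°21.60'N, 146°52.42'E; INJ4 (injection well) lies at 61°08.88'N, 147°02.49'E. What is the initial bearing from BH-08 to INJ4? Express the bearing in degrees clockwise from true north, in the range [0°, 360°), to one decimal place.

BH-08: φ = +60.36000°, λ = +146.87367°
INJ4: φ = +61.14800°, λ = +147.04150°
Δλ = 0.1678°
y = sin Δλ · cos φ₂ = 0.001414
x = cos φ₁ sin φ₂ − sin φ₁ cos φ₂ cos Δλ = 0.013755
θ = atan2(y, x) = 5.8675° → 5.8675° (mod 360°)

5.9°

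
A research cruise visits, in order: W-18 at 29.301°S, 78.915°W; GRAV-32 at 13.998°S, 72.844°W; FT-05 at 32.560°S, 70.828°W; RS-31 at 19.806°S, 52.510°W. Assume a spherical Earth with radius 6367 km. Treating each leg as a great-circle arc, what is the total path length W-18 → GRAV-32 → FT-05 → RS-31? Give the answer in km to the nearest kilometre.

W-18→GRAV-32: c = 0.284515 rad, d = 1811.51 km
GRAV-32→FT-05: c = 0.325554 rad, d = 2072.80 km
FT-05→RS-31: c = 0.362130 rad, d = 2305.68 km
Total = 1811.51 + 2072.80 + 2305.68 = 6189.99 km

6190 km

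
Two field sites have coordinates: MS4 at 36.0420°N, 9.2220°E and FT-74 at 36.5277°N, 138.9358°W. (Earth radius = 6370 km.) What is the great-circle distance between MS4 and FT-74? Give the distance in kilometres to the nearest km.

11300 km

Δφ = 0.4857°,  Δλ = -148.1578°
a = sin²(Δφ/2) + cos φ₁ cos φ₂ sin²(Δλ/2) = 0.600880
c = 2·arcsin(√a) = 1.773951 rad = 101.6399°
d = R·c = 6370 × 1.773951 = 11300.1 km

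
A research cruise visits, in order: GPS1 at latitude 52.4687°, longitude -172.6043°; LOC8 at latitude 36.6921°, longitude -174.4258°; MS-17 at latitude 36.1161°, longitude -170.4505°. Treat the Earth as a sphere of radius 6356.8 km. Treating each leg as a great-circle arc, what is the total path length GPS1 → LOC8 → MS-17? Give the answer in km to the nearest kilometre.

GPS1→LOC8: c = 0.276260 rad, d = 1756.13 km
LOC8→MS-17: c = 0.056735 rad, d = 360.66 km
Total = 1756.13 + 360.66 = 2116.79 km

2117 km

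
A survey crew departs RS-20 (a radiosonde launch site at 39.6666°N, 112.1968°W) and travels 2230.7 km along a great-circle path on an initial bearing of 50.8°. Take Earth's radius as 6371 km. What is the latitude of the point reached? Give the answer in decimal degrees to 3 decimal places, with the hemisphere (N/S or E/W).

50.039°N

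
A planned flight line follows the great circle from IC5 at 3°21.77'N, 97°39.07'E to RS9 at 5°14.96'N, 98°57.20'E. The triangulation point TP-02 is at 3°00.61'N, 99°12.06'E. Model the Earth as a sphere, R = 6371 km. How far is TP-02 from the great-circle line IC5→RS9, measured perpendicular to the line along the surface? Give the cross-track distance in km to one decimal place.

164.0 km

IC5: φ = +3.36283°, λ = +97.65117°
RS9: φ = +5.24933°, λ = +98.95333°
TP-02: φ = +3.01017°, λ = +99.20100°
δ₁₃ = central angle IC5→TP-02 = 0.027700 rad  (haversine)
θ₁₃ = bearing IC5→TP-02 = 102.795°,  θ₁₂ = bearing IC5→RS9 = 34.493°
dₓₜ = R·arcsin(sin δ₁₃ · sin(θ₁₃ − θ₁₂)) = 6371·arcsin(0.02770·sin(68.301°)) = 163.971 km
|dₓₜ| = 163.971 km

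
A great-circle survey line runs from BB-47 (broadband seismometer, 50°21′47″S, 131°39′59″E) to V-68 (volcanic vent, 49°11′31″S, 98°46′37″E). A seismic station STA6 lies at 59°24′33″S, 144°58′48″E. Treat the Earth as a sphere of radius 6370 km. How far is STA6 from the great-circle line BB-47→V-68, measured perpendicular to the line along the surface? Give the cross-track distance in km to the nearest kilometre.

BB-47: φ = -50.36306°, λ = +131.66639°
V-68: φ = -49.19194°, λ = +98.77694°
STA6: φ = -59.40917°, λ = +144.98000°
δ₁₃ = central angle BB-47→STA6 = 0.206097 rad  (haversine)
θ₁₃ = bearing BB-47→STA6 = 145.064°,  θ₁₂ = bearing BB-47→V-68 = 260.368°
dₓₜ = R·arcsin(sin δ₁₃ · sin(θ₁₃ − θ₁₂)) = 6370·arcsin(0.20464·sin(-115.304°)) = -1185.314 km
|dₓₜ| = 1185.314 km

1185 km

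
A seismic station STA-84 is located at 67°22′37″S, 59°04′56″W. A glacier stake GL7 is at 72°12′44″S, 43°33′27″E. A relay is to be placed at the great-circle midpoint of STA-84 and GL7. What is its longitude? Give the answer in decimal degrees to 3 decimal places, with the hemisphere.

STA-84: φ = -67.37694°, λ = -59.08222°
GL7: φ = -72.21222°, λ = +43.55750°
Bx = cos φ₂ cos Δλ = -0.066848,  By = cos φ₂ sin Δλ = 0.298089
φₘ = atan2(sin φ₁ + sin φ₂, √((cos φ₁ + Bx)² + By²)) = -76.91880°
λₘ = λ₁ + atan2(By, cos φ₁ + Bx) = -15.91704°

15.917°W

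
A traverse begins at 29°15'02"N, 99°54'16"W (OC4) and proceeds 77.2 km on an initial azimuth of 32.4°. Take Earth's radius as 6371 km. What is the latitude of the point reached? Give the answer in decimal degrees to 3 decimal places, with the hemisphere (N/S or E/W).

29.836°N

OC4: φ = +29.25056°, λ = -99.90444°
δ = d/R = 77.2/6371 = 0.012117 rad
φ₂ = arcsin(sin φ₁ cos δ + cos φ₁ sin δ cos θ)
   = arcsin(0.48863·0.99993 + 0.87249·0.01212·0.84433) = 29.83607°
λ₂ = λ₁ + atan2(sin θ sin δ cos φ₁, cos δ − sin φ₁ sin φ₂) = -99.47560°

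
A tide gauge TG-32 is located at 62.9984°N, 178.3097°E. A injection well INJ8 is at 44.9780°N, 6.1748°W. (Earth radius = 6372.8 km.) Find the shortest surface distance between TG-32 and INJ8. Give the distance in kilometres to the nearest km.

Δφ = -18.0204°,  Δλ = 175.5155°
a = sin²(Δφ/2) + cos φ₁ cos φ₂ sin²(Δλ/2) = 0.345196
c = 2·arcsin(√a) = 1.256015 rad = 71.9644°
d = R·c = 6372.8 × 1.256015 = 8004.3 km

8004 km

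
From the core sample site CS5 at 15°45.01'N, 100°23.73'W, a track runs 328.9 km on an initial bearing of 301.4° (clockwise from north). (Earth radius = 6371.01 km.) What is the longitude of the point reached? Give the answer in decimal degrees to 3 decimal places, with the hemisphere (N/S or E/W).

103.039°W

CS5: φ = +15.75017°, λ = -100.39550°
δ = d/R = 328.9/6371.01 = 0.051624 rad
φ₂ = arcsin(sin φ₁ cos δ + cos φ₁ sin δ cos θ)
   = arcsin(0.27144·0.99867 + 0.96245·0.05160·0.52101) = 17.27493°
λ₂ = λ₁ + atan2(sin θ sin δ cos φ₁, cos δ − sin φ₁ sin φ₂) = -103.03922°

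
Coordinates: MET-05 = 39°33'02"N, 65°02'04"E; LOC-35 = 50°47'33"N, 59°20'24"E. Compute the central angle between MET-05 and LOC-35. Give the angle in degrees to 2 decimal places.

11.93°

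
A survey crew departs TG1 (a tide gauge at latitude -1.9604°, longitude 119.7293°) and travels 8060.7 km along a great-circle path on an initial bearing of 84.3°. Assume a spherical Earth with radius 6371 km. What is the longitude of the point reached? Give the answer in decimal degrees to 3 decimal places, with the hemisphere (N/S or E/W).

δ = d/R = 8060.7/6371 = 1.265217 rad
φ₂ = arcsin(sin φ₁ cos δ + cos φ₁ sin δ cos θ)
   = arcsin(-0.03421·0.30085 + 0.99941·0.95367·0.09932) = 4.83989°
λ₂ = λ₁ + atan2(sin θ sin δ cos φ₁, cos δ − sin φ₁ sin φ₂) = -168.02868°

168.029°W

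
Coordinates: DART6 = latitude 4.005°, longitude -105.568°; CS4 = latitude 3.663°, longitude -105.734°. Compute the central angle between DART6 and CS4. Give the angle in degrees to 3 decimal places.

Δφ = -0.3420°,  Δλ = -0.1660°
a = sin²(Δφ/2) + cos φ₁ cos φ₂ sin²(Δλ/2) = 0.000011
c = 2·arcsin(√a) = 0.006632 rad = 0.3800°

0.380°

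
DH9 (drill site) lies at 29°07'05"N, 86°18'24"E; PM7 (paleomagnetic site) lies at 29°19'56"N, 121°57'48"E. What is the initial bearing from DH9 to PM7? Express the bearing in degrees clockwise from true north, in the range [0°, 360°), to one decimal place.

80.7°

DH9: φ = +29.11806°, λ = +86.30667°
PM7: φ = +29.33222°, λ = +121.96333°
Δλ = 35.6567°
y = sin Δλ · cos φ₂ = 0.508192
x = cos φ₁ sin φ₂ − sin φ₁ cos φ₂ cos Δλ = 0.083270
θ = atan2(y, x) = 80.6945° → 80.6945° (mod 360°)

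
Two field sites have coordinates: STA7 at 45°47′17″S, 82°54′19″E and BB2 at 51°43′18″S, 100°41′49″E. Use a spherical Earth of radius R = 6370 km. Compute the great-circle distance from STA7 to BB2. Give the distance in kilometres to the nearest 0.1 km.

1456.2 km

STA7: φ = -45.78806°, λ = +82.90528°
BB2: φ = -51.72167°, λ = +100.69694°
Δφ = -5.9336°,  Δλ = 17.7917°
a = sin²(Δφ/2) + cos φ₁ cos φ₂ sin²(Δλ/2) = 0.013009
c = 2·arcsin(√a) = 0.228608 rad = 13.0983°
d = R·c = 6370 × 0.228608 = 1456.2 km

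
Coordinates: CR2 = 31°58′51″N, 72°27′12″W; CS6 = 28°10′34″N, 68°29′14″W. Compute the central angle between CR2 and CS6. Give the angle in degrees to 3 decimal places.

5.123°

CR2: φ = +31.98083°, λ = -72.45333°
CS6: φ = +28.17611°, λ = -68.48722°
Δφ = -3.8047°,  Δλ = 3.9661°
a = sin²(Δφ/2) + cos φ₁ cos φ₂ sin²(Δλ/2) = 0.001997
c = 2·arcsin(√a) = 0.089413 rad = 5.1230°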